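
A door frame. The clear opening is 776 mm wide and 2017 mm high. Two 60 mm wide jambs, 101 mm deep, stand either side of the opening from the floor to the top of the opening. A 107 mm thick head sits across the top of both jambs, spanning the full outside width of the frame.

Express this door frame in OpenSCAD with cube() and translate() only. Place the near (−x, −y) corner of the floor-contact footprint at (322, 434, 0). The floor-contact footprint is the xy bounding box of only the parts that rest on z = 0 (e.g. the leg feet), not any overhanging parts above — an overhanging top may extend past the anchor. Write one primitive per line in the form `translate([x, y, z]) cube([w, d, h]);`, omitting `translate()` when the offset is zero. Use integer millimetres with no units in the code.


translate([322, 434, 0]) cube([60, 101, 2017]);
translate([1158, 434, 0]) cube([60, 101, 2017]);
translate([322, 434, 2017]) cube([896, 101, 107]);


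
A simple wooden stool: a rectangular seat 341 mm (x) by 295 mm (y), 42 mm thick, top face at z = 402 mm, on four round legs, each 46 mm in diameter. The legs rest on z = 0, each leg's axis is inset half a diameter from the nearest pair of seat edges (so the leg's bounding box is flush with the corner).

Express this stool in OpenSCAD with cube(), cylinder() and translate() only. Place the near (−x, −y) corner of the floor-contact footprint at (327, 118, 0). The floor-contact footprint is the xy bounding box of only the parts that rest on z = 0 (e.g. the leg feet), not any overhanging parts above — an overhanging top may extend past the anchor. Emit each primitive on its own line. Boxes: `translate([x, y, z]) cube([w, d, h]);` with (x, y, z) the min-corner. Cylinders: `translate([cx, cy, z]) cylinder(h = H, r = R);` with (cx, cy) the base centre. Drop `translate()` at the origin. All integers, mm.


// leg_h = 402 - 42 = 360
translate([327, 118, 360]) cube([341, 295, 42]);
translate([350, 141, 0]) cylinder(h = 360, r = 23);
translate([645, 141, 0]) cylinder(h = 360, r = 23);
translate([350, 390, 0]) cylinder(h = 360, r = 23);
translate([645, 390, 0]) cylinder(h = 360, r = 23);


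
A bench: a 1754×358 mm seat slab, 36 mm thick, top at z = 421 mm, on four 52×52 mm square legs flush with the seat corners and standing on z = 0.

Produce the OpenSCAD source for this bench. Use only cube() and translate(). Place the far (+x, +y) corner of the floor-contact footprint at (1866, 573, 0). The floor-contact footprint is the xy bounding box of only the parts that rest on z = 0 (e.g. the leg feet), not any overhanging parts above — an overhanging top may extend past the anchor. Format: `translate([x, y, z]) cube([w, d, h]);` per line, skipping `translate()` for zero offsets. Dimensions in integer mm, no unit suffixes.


// leg_h = 421 − 36 = 385
translate([112, 215, 385]) cube([1754, 358, 36]);
translate([112, 215, 0]) cube([52, 52, 385]);
translate([112, 521, 0]) cube([52, 52, 385]);
translate([1814, 215, 0]) cube([52, 52, 385]);
translate([1814, 521, 0]) cube([52, 52, 385]);


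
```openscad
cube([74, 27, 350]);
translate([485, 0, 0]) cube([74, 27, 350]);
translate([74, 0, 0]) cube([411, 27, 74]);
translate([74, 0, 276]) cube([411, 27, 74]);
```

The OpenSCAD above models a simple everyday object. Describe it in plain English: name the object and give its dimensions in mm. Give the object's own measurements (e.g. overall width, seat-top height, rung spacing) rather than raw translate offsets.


A rectangular picture frame lying in the x–z plane (depth along y). The opening is 411 mm wide (x) by 202 mm tall (z), surrounded by a border 74 mm wide on all four sides. The frame is 27 mm deep and is made of two full-height vertical stiles with two horizontal rails fitted between them.


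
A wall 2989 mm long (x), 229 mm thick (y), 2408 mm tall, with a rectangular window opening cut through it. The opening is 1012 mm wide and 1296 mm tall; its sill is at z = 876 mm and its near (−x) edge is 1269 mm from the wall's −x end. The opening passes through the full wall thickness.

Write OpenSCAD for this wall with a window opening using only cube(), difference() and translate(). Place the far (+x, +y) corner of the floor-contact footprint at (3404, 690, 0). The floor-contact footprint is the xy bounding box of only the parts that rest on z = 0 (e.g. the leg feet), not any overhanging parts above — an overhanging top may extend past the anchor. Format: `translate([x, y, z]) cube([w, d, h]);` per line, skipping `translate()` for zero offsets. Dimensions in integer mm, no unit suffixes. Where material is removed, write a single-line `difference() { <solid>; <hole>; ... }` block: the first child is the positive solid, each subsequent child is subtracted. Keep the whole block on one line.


difference() { translate([415, 461, 0]) cube([2989, 229, 2408]); translate([1684, 461, 876]) cube([1012, 229, 1296]); }


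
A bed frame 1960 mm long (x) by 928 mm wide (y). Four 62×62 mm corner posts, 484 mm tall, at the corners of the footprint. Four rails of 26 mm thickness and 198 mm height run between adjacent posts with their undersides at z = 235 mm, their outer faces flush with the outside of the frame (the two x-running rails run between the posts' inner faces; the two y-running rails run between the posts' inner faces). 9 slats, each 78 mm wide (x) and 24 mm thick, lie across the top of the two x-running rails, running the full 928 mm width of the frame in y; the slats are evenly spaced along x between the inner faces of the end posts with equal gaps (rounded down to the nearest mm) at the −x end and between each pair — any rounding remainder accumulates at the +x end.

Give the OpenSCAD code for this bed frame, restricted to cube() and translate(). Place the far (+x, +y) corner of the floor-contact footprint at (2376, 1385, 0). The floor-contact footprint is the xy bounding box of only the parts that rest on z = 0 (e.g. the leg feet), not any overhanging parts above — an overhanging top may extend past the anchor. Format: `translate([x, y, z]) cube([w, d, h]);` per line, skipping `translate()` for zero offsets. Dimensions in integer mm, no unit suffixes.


translate([416, 457, 0]) cube([62, 62, 484]);
translate([416, 1323, 0]) cube([62, 62, 484]);
translate([2314, 457, 0]) cube([62, 62, 484]);
translate([2314, 1323, 0]) cube([62, 62, 484]);
translate([478, 457, 235]) cube([1836, 26, 198]);
translate([478, 1359, 235]) cube([1836, 26, 198]);
translate([416, 519, 235]) cube([26, 804, 198]);
translate([2350, 519, 235]) cube([26, 804, 198]);
translate([591, 457, 433]) cube([78, 928, 24]);
translate([782, 457, 433]) cube([78, 928, 24]);
translate([973, 457, 433]) cube([78, 928, 24]);
translate([1164, 457, 433]) cube([78, 928, 24]);
translate([1355, 457, 433]) cube([78, 928, 24]);
translate([1546, 457, 433]) cube([78, 928, 24]);
translate([1737, 457, 433]) cube([78, 928, 24]);
translate([1928, 457, 433]) cube([78, 928, 24]);
translate([2119, 457, 433]) cube([78, 928, 24]);


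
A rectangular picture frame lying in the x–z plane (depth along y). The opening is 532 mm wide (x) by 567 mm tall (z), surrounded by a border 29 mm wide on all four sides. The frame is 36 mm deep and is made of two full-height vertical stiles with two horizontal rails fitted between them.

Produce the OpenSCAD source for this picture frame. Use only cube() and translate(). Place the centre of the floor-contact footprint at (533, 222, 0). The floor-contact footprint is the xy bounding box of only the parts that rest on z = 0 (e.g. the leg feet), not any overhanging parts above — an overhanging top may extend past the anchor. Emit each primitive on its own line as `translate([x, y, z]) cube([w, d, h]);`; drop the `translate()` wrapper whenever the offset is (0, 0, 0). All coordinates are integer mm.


translate([238, 204, 0]) cube([29, 36, 625]);
translate([799, 204, 0]) cube([29, 36, 625]);
translate([267, 204, 0]) cube([532, 36, 29]);
translate([267, 204, 596]) cube([532, 36, 29]);


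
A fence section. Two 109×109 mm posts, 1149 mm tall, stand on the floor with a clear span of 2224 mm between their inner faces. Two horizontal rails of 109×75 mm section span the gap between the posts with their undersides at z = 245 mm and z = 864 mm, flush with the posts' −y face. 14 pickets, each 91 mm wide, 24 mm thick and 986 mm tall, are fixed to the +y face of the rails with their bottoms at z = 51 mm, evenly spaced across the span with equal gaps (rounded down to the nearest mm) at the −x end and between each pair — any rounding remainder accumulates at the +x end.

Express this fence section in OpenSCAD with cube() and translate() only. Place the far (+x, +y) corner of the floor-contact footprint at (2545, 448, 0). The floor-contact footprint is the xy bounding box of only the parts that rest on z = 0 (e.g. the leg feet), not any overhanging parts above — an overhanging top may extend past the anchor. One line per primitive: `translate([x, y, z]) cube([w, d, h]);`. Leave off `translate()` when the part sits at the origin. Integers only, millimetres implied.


translate([103, 339, 0]) cube([109, 109, 1149]);
translate([2436, 339, 0]) cube([109, 109, 1149]);
translate([212, 339, 245]) cube([2224, 109, 75]);
translate([212, 339, 864]) cube([2224, 109, 75]);
translate([275, 448, 51]) cube([91, 24, 986]);
translate([429, 448, 51]) cube([91, 24, 986]);
translate([583, 448, 51]) cube([91, 24, 986]);
translate([737, 448, 51]) cube([91, 24, 986]);
translate([891, 448, 51]) cube([91, 24, 986]);
translate([1045, 448, 51]) cube([91, 24, 986]);
translate([1199, 448, 51]) cube([91, 24, 986]);
translate([1353, 448, 51]) cube([91, 24, 986]);
translate([1507, 448, 51]) cube([91, 24, 986]);
translate([1661, 448, 51]) cube([91, 24, 986]);
translate([1815, 448, 51]) cube([91, 24, 986]);
translate([1969, 448, 51]) cube([91, 24, 986]);
translate([2123, 448, 51]) cube([91, 24, 986]);
translate([2277, 448, 51]) cube([91, 24, 986]);


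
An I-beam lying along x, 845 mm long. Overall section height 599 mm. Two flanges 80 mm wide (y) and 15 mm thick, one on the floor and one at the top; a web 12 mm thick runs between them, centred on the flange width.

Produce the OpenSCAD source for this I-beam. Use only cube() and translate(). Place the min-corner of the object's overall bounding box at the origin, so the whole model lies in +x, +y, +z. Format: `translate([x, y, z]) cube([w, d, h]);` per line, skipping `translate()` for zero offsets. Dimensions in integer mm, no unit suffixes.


cube([845, 80, 15]);
translate([0, 34, 15]) cube([845, 12, 569]);
translate([0, 0, 584]) cube([845, 80, 15]);


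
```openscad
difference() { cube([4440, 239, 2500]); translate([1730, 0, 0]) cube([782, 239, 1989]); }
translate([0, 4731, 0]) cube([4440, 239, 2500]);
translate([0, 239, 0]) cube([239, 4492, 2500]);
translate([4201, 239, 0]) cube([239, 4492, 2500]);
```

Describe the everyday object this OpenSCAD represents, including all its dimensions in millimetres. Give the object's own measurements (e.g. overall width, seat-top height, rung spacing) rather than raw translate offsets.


A single room: four walls, each 2500 mm tall and 239 mm thick, enclosing an outside footprint 4440×4970 mm (x × y), no floor or roof. The front and back walls (−y and +y sides) run the full x-width; the side walls fit between their inner faces. A door opening 782 mm wide and 1989 mm tall is cut through the front wall from the floor up, its −x edge 1730 mm from the wall's −x end.


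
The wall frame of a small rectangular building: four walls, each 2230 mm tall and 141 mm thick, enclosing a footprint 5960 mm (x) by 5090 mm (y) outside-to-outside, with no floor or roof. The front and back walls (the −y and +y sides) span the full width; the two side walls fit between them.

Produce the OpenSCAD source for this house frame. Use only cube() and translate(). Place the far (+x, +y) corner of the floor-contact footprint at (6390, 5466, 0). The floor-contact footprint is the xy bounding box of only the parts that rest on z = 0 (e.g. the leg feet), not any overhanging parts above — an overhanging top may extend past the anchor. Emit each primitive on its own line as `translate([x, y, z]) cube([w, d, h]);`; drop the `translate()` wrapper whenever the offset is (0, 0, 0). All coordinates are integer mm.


translate([430, 376, 0]) cube([5960, 141, 2230]);
translate([430, 5325, 0]) cube([5960, 141, 2230]);
translate([430, 517, 0]) cube([141, 4808, 2230]);
translate([6249, 517, 0]) cube([141, 4808, 2230]);


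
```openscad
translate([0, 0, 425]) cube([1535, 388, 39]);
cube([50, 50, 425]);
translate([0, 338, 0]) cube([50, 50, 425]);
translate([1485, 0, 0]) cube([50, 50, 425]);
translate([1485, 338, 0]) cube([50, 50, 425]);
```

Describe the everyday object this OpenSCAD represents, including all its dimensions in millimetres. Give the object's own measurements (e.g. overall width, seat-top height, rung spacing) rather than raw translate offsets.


A bench: a 1535×388 mm seat slab, 39 mm thick, top at z = 464 mm, on four 50×50 mm square legs flush with the seat corners and standing on z = 0.


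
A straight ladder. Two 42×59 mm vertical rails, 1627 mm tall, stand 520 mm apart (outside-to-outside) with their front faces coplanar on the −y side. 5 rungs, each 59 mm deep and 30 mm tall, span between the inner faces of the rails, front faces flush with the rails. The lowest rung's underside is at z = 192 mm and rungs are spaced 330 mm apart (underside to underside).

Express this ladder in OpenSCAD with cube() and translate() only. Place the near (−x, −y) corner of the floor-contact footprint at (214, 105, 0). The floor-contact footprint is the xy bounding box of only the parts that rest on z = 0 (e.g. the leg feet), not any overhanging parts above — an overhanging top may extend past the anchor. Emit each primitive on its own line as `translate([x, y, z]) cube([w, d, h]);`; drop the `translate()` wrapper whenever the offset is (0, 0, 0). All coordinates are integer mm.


translate([214, 105, 0]) cube([42, 59, 1627]);
translate([692, 105, 0]) cube([42, 59, 1627]);
translate([256, 105, 192]) cube([436, 59, 30]);
translate([256, 105, 522]) cube([436, 59, 30]);
translate([256, 105, 852]) cube([436, 59, 30]);
translate([256, 105, 1182]) cube([436, 59, 30]);
translate([256, 105, 1512]) cube([436, 59, 30]);


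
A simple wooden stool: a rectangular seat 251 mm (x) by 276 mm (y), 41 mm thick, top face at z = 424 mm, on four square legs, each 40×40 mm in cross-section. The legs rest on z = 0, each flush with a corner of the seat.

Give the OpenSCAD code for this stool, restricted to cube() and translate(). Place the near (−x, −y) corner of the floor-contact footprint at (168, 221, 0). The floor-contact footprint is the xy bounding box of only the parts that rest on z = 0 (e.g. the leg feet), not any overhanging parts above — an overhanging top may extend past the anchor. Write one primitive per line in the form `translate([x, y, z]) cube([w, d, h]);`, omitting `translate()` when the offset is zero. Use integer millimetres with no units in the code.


// leg_h = 424 - 41 = 383
translate([168, 221, 383]) cube([251, 276, 41]);
translate([168, 221, 0]) cube([40, 40, 383]);
translate([379, 221, 0]) cube([40, 40, 383]);
translate([168, 457, 0]) cube([40, 40, 383]);
translate([379, 457, 0]) cube([40, 40, 383]);


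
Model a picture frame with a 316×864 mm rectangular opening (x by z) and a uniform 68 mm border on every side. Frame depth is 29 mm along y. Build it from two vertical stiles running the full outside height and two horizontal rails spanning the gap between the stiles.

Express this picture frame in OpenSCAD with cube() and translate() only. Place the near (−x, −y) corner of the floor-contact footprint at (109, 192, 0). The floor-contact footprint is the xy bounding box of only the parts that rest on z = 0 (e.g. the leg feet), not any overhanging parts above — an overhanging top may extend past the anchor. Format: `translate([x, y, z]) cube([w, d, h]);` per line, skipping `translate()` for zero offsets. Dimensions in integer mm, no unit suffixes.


translate([109, 192, 0]) cube([68, 29, 1000]);
translate([493, 192, 0]) cube([68, 29, 1000]);
translate([177, 192, 0]) cube([316, 29, 68]);
translate([177, 192, 932]) cube([316, 29, 68]);


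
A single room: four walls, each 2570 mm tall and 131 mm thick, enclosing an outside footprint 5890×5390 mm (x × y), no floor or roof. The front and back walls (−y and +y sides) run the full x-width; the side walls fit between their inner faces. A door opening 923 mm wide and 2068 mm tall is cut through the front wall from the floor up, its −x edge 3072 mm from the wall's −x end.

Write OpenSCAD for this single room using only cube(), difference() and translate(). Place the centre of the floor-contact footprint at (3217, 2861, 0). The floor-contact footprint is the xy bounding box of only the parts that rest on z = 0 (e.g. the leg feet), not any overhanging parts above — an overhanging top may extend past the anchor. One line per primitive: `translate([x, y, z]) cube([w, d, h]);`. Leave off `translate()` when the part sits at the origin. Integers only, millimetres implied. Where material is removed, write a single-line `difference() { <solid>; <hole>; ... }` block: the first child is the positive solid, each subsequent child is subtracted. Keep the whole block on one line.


difference() { translate([272, 166, 0]) cube([5890, 131, 2570]); translate([3344, 166, 0]) cube([923, 131, 2068]); }
translate([272, 5425, 0]) cube([5890, 131, 2570]);
translate([272, 297, 0]) cube([131, 5128, 2570]);
translate([6031, 297, 0]) cube([131, 5128, 2570]);


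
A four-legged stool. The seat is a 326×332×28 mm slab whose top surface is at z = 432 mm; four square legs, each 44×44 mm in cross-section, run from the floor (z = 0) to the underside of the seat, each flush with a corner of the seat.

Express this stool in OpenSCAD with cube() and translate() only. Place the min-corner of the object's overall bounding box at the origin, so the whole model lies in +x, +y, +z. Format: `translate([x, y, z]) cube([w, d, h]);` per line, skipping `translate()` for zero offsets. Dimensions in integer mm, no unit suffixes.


translate([0, 0, 404]) cube([326, 332, 28]);
cube([44, 44, 404]);
translate([282, 0, 0]) cube([44, 44, 404]);
translate([0, 288, 0]) cube([44, 44, 404]);
translate([282, 288, 0]) cube([44, 44, 404]);


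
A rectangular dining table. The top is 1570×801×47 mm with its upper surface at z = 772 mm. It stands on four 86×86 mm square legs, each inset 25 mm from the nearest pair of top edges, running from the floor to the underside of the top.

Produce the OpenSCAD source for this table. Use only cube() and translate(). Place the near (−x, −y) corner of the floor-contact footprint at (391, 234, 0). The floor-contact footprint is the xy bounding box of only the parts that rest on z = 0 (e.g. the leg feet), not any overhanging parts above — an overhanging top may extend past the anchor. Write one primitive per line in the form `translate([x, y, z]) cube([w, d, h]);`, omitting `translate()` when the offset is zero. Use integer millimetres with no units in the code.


// leg_h = 772 - 47 = 725
translate([366, 209, 725]) cube([1570, 801, 47]);
translate([391, 234, 0]) cube([86, 86, 725]);
translate([1825, 234, 0]) cube([86, 86, 725]);
translate([391, 899, 0]) cube([86, 86, 725]);
translate([1825, 899, 0]) cube([86, 86, 725]);


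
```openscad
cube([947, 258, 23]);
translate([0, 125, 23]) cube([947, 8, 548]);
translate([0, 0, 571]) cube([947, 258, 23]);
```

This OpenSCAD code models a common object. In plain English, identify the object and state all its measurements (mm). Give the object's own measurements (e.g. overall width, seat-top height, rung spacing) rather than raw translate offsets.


An I-beam lying along x, 947 mm long. Overall section height 594 mm. Two flanges 258 mm wide (y) and 23 mm thick, one on the floor and one at the top; a web 8 mm thick runs between them, centred on the flange width.


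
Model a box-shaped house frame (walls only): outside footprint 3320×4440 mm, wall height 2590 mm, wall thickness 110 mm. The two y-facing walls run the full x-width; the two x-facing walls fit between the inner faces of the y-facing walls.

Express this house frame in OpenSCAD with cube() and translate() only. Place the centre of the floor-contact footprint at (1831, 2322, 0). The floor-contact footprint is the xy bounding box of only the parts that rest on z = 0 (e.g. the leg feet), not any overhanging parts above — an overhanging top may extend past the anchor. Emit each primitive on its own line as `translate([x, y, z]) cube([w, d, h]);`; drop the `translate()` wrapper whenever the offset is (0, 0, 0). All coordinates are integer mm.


translate([171, 102, 0]) cube([3320, 110, 2590]);
translate([171, 4432, 0]) cube([3320, 110, 2590]);
translate([171, 212, 0]) cube([110, 4220, 2590]);
translate([3381, 212, 0]) cube([110, 4220, 2590]);


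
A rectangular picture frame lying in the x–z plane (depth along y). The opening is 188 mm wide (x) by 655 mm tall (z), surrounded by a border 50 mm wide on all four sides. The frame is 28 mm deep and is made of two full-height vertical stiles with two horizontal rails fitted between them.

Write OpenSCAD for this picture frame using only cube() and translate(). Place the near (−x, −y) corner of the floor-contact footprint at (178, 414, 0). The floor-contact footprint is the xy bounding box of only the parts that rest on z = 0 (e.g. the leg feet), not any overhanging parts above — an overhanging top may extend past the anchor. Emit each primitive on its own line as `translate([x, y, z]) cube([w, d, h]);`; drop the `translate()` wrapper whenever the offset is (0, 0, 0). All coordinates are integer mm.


translate([178, 414, 0]) cube([50, 28, 755]);
translate([416, 414, 0]) cube([50, 28, 755]);
translate([228, 414, 0]) cube([188, 28, 50]);
translate([228, 414, 705]) cube([188, 28, 50]);


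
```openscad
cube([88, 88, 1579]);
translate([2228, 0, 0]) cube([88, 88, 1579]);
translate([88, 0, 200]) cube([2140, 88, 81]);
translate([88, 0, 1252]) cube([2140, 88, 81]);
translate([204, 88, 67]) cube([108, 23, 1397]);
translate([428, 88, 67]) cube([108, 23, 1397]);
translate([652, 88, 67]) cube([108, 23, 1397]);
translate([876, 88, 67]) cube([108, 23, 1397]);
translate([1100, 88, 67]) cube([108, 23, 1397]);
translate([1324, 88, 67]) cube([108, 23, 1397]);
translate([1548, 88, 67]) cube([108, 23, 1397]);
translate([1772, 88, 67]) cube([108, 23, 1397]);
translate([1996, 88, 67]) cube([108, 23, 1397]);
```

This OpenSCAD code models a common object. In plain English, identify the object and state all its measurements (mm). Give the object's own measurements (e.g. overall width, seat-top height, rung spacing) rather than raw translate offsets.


A fence section. Two 88×88 mm posts, 1579 mm tall, stand on the floor with a clear span of 2140 mm between their inner faces. Two horizontal rails of 88×81 mm section span the gap between the posts with their undersides at z = 200 mm and z = 1252 mm, flush with the posts' −y face. 9 pickets, each 108 mm wide, 23 mm thick and 1397 mm tall, are fixed to the +y face of the rails with their bottoms at z = 67 mm, spaced across the span with a 116 mm gap after the −x post and between neighbouring pickets, with 124 mm left before the +x post.


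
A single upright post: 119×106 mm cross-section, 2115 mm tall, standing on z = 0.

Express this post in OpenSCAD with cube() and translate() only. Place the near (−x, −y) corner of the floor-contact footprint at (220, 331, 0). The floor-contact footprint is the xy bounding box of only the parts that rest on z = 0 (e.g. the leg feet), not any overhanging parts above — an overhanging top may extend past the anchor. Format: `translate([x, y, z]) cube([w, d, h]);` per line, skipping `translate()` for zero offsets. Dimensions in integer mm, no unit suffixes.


translate([220, 331, 0]) cube([119, 106, 2115]);


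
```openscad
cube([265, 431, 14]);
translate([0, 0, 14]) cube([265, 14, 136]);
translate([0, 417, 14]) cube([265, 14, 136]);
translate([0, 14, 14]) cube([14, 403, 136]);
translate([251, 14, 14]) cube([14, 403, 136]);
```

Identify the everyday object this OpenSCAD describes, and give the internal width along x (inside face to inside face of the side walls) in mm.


An open box. The internal width is 237 mm.

A 265×431 base slab with four walls standing on it — an open box. The base is 265 mm wide and the walls are 14 mm thick, so the internal width is 265 − 2 × 14 = 237 mm.


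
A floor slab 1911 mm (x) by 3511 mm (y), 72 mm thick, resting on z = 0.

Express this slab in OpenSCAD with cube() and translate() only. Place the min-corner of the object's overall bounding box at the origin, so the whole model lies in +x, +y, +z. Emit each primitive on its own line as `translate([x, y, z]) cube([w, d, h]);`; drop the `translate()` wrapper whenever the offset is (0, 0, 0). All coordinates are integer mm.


cube([1911, 3511, 72]);


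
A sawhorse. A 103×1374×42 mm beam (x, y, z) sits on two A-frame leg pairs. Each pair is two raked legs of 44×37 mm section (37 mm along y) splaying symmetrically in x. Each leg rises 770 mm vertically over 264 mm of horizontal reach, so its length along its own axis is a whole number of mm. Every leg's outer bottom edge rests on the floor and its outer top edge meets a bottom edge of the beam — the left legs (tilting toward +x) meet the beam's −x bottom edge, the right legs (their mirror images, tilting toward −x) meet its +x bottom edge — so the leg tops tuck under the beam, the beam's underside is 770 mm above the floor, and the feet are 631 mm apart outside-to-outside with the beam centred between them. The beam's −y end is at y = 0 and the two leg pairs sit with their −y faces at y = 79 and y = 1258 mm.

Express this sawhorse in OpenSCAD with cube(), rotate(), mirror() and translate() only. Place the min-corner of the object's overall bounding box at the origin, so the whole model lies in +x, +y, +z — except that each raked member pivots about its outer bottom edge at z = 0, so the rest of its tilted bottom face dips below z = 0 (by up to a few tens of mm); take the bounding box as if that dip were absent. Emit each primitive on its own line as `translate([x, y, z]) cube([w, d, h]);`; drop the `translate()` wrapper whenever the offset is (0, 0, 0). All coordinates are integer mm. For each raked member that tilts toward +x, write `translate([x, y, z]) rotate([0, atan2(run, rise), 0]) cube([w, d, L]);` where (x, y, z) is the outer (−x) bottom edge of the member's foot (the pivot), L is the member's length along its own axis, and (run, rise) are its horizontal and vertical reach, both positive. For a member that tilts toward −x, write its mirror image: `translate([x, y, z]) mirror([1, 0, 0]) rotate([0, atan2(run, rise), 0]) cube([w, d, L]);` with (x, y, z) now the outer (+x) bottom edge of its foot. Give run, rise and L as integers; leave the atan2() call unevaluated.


translate([264, 0, 770]) cube([103, 1374, 42]);
translate([0, 79, 0]) rotate([0, atan2(264, 770), 0]) cube([44, 37, 814]);
translate([631, 79, 0]) mirror([1, 0, 0]) rotate([0, atan2(264, 770), 0]) cube([44, 37, 814]);
translate([0, 1258, 0]) rotate([0, atan2(264, 770), 0]) cube([44, 37, 814]);
translate([631, 1258, 0]) mirror([1, 0, 0]) rotate([0, atan2(264, 770), 0]) cube([44, 37, 814]);


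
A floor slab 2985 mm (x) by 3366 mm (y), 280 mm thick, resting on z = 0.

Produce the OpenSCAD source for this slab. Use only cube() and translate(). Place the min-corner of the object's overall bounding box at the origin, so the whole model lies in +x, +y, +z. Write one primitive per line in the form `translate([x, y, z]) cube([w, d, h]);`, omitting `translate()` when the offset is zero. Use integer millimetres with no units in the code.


cube([2985, 3366, 280]);


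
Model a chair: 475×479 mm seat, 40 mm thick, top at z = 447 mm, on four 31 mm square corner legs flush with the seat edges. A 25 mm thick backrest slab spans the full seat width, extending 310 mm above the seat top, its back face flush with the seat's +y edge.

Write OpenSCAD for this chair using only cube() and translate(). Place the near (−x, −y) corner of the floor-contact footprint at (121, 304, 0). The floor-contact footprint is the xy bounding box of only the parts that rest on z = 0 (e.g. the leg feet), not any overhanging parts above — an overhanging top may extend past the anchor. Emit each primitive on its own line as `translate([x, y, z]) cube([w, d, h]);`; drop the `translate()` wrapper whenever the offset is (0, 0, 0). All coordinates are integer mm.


// leg_h = 447 - 40 = 407
translate([121, 304, 407]) cube([475, 479, 40]);
translate([121, 304, 0]) cube([31, 31, 407]);
translate([565, 304, 0]) cube([31, 31, 407]);
translate([121, 752, 0]) cube([31, 31, 407]);
translate([565, 752, 0]) cube([31, 31, 407]);
translate([121, 758, 447]) cube([475, 25, 310]);


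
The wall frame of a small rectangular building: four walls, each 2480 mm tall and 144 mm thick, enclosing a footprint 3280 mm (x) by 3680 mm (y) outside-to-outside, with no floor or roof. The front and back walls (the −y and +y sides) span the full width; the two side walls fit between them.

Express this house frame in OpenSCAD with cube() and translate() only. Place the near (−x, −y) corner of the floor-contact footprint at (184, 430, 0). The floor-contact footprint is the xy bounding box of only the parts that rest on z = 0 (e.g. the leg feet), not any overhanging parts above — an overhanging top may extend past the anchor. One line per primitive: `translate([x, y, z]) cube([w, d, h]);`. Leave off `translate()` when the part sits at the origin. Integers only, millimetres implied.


translate([184, 430, 0]) cube([3280, 144, 2480]);
translate([184, 3966, 0]) cube([3280, 144, 2480]);
translate([184, 574, 0]) cube([144, 3392, 2480]);
translate([3320, 574, 0]) cube([144, 3392, 2480]);


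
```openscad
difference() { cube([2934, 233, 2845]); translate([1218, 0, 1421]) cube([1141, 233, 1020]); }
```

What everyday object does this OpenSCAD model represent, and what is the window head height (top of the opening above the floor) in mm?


A wall with a window opening. The window head height is 2441 mm.

A wall with a rectangular opening subtracted — a window. Sill at z = 1421, opening 1020 mm tall, so the head is at 1421 + 1020 = 2441 mm.


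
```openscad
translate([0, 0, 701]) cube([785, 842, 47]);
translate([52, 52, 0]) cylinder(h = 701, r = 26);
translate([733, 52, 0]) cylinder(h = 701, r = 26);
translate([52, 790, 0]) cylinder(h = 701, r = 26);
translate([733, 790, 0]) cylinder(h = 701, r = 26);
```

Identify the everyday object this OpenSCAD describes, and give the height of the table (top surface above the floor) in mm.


A table. The table height is 748 mm.

A 785×842×47 slab sits at z = 701 on four Ø52 mm round legs — a table. The top surface is at 701 + 47 = 748 mm.


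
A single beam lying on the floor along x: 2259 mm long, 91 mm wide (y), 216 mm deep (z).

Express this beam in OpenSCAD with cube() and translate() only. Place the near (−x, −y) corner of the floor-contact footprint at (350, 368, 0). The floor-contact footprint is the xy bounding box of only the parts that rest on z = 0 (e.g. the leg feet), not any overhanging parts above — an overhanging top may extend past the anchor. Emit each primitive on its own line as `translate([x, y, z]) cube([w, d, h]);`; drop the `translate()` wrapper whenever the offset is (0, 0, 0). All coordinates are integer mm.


translate([350, 368, 0]) cube([2259, 91, 216]);


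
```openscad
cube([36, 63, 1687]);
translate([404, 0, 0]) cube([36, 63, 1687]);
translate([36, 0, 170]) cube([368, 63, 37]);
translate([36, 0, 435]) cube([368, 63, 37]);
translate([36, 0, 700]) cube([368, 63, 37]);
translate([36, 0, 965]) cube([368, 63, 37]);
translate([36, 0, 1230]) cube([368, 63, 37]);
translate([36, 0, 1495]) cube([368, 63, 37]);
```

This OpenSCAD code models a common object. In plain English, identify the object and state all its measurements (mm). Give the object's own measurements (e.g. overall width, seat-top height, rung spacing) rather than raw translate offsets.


A straight ladder. Two 36×63 mm vertical rails, 1687 mm tall, stand 440 mm apart (outside-to-outside) with their front faces coplanar on the −y side. 6 rungs, each 63 mm deep and 37 mm tall, span between the inner faces of the rails, front faces flush with the rails. The lowest rung's underside is at z = 170 mm and rungs are spaced 265 mm apart (underside to underside).


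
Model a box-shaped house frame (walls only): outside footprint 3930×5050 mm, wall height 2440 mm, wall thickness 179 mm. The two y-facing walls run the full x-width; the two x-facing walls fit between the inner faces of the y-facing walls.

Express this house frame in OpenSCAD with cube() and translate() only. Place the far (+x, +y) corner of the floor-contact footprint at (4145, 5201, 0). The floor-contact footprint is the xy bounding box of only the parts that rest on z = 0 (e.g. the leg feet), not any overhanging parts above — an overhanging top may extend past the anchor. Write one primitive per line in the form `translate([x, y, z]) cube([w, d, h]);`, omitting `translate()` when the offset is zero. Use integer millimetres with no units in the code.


translate([215, 151, 0]) cube([3930, 179, 2440]);
translate([215, 5022, 0]) cube([3930, 179, 2440]);
translate([215, 330, 0]) cube([179, 4692, 2440]);
translate([3966, 330, 0]) cube([179, 4692, 2440]);


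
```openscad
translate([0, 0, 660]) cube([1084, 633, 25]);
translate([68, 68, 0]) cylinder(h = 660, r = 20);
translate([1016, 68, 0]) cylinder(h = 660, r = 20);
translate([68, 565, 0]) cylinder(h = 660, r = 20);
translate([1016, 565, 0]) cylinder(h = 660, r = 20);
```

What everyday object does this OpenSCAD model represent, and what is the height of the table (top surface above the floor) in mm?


A table. The table height is 685 mm.

A 1084×633×25 slab sits at z = 660 on four Ø40 mm round legs — a table. The top surface is at 660 + 25 = 685 mm.


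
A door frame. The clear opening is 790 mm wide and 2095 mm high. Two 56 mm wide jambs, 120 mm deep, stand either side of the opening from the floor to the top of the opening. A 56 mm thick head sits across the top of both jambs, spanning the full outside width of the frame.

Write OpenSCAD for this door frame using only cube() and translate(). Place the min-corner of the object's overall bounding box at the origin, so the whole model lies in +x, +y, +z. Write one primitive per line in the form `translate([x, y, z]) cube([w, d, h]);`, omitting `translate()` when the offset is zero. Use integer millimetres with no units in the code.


cube([56, 120, 2095]);
translate([846, 0, 0]) cube([56, 120, 2095]);
translate([0, 0, 2095]) cube([902, 120, 56]);


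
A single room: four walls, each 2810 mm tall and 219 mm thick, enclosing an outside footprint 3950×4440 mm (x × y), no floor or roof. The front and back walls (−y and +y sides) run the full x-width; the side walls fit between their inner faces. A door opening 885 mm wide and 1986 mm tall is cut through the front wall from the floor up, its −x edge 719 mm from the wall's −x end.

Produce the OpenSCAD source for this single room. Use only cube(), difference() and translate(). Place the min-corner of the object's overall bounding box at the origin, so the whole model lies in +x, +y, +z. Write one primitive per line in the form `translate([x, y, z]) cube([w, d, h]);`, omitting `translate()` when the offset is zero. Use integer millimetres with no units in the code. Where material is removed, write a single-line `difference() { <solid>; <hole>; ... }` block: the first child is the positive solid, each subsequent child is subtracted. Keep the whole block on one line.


difference() { cube([3950, 219, 2810]); translate([719, 0, 0]) cube([885, 219, 1986]); }
translate([0, 4221, 0]) cube([3950, 219, 2810]);
translate([0, 219, 0]) cube([219, 4002, 2810]);
translate([3731, 219, 0]) cube([219, 4002, 2810]);


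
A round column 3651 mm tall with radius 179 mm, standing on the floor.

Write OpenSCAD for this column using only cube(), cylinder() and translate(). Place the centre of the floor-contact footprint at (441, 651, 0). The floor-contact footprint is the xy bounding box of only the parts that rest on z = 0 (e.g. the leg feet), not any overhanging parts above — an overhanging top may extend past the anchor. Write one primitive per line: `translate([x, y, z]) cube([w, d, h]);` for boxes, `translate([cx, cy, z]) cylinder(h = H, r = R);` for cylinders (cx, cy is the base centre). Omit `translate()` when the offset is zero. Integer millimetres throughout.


translate([441, 651, 0]) cylinder(h = 3651, r = 179);


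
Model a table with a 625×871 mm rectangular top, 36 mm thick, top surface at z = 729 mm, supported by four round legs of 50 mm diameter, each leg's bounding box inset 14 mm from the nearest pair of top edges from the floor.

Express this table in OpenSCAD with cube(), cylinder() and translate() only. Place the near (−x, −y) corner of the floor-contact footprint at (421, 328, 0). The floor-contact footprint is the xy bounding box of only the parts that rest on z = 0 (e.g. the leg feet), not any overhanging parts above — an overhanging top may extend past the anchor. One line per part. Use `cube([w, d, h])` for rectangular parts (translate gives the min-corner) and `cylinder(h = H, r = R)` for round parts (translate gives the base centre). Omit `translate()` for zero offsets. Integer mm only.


translate([407, 314, 693]) cube([625, 871, 36]);
translate([446, 353, 0]) cylinder(h = 693, r = 25);
translate([993, 353, 0]) cylinder(h = 693, r = 25);
translate([446, 1146, 0]) cylinder(h = 693, r = 25);
translate([993, 1146, 0]) cylinder(h = 693, r = 25);


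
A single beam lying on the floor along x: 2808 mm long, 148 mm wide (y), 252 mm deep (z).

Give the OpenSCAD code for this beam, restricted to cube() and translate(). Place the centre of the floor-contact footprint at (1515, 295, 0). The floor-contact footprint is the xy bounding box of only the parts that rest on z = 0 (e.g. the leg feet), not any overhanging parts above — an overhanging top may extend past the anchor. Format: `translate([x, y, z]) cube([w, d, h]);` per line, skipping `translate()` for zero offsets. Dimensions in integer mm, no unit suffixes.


translate([111, 221, 0]) cube([2808, 148, 252]);


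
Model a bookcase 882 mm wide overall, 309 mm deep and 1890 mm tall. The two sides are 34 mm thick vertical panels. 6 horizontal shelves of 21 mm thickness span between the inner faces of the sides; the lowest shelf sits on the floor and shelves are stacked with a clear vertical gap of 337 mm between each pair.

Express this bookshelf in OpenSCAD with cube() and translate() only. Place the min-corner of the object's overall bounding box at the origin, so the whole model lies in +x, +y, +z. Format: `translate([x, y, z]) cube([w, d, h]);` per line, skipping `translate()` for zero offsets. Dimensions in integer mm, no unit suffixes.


cube([34, 309, 1890]);
translate([848, 0, 0]) cube([34, 309, 1890]);
translate([34, 0, 0]) cube([814, 309, 21]);
translate([34, 0, 358]) cube([814, 309, 21]);
translate([34, 0, 716]) cube([814, 309, 21]);
translate([34, 0, 1074]) cube([814, 309, 21]);
translate([34, 0, 1432]) cube([814, 309, 21]);
translate([34, 0, 1790]) cube([814, 309, 21]);


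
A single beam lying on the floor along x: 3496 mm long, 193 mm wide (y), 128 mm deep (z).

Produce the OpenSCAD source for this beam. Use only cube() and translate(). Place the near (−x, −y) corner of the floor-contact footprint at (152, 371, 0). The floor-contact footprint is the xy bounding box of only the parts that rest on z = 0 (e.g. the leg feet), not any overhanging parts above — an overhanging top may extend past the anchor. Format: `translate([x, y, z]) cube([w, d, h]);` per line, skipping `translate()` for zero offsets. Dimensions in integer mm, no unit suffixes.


translate([152, 371, 0]) cube([3496, 193, 128]);
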